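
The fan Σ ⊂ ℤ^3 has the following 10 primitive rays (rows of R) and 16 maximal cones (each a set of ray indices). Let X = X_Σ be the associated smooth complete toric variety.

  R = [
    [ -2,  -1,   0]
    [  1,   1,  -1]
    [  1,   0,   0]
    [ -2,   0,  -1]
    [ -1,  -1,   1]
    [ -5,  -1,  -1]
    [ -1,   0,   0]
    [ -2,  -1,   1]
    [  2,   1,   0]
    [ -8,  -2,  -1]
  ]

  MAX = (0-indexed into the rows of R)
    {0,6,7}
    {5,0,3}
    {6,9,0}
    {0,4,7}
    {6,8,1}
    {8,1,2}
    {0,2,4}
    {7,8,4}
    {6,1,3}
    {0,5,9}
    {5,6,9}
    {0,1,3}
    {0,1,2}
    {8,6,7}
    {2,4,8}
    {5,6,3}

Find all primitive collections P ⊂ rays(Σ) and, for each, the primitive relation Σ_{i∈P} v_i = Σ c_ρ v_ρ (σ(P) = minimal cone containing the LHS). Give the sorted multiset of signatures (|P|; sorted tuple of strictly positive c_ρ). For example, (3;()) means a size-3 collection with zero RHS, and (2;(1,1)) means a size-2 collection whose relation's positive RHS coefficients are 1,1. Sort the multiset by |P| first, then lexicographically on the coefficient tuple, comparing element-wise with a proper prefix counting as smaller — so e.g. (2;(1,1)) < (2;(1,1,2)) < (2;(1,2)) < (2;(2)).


24 collections generate NE(X_Σ); each relation:

  • {0,8}:  v_{0} + v_{8} = 0 ; sig = (2;())
  • {1,4}:  v_{1} + v_{4} = 0 ; sig = (2;())
  • {2,6}:  v_{2} + v_{6} = 0 ; sig = (2;())
  • {1,7}:  v_{1} + v_{7} = v_{6} ; sig = (2;(1))
  • {2,7}:  v_{2} + v_{7} = v_{4} ; sig = (2;(1))
  • {4,6}:  v_{4} + v_{6} = v_{7} ; sig = (2;(1))
  • {1,9}:  v_{1} + v_{9} = v_{3} + v_{5} ; sig = (2;(1,1))
  • {2,3}:  v_{2} + v_{3} = v_{0} + v_{1} ; sig = (2;(1,1))
  • {2,5}:  v_{2} + v_{5} = v_{0} + v_{3} ; sig = (2;(1,1))
  • {2,9}:  v_{2} + v_{9} = v_{0} + v_{5} ; sig = (2;(1,1))
  • {3,4}:  v_{3} + v_{4} = v_{0} + v_{6} ; sig = (2;(1,1))
  • {3,8}:  v_{3} + v_{8} = v_{1} + v_{6} ; sig = (2;(1,1))
  • {5,8}:  v_{5} + v_{8} = v_{3} + v_{6} ; sig = (2;(1,1))
  • {8,9}:  v_{8} + v_{9} = v_{5} + v_{6} ; sig = (2;(1,1))
  • {3,7}:  v_{3} + v_{7} = v_{0} + 2·v_{6} ; sig = (2;(1,2))
  • {1,5}:  v_{1} + v_{5} = 2·v_{3} ; sig = (2;(2))
  • {3,9}:  v_{3} + v_{9} = 2·v_{5} ; sig = (2;(2))
  • {4,5}:  v_{4} + v_{5} = 2·v_{0} + 2·v_{6} ; sig = (2;(2,2))
  • {5,7}:  v_{5} + v_{7} = 2·v_{0} + 3·v_{6} ; sig = (2;(2,3))
  • {4,9}:  v_{4} + v_{9} = 3·v_{0} + 3·v_{6} ; sig = (2;(3,3))
  • {7,9}:  v_{7} + v_{9} = 3·v_{0} + 4·v_{6} ; sig = (2;(3,4))
  • {0,1,6}:  v_{0} + v_{1} + v_{6} = v_{3} ; sig = (3;(1))
  • {0,3,6}:  v_{0} + v_{3} + v_{6} = v_{5} ; sig = (3;(1))
  • {0,5,6}:  v_{0} + v_{5} + v_{6} = v_{9} ; sig = (3;(1))

Signatures (|P|; sorted positive RHS coefficients), sorted:
[(2;()), (2;()), (2;()), (2;(1)), (2;(1)), (2;(1)), (2;(1,1)), (2;(1,1)), (2;(1,1)), (2;(1,1)), (2;(1,1)), (2;(1,1)), (2;(1,1)), (2;(1,1)), (2;(1,2)), (2;(2)), (2;(2)), (2;(2,2)), (2;(2,3)), (2;(3,3)), (2;(3,4)), (3;(1)), (3;(1)), (3;(1))]


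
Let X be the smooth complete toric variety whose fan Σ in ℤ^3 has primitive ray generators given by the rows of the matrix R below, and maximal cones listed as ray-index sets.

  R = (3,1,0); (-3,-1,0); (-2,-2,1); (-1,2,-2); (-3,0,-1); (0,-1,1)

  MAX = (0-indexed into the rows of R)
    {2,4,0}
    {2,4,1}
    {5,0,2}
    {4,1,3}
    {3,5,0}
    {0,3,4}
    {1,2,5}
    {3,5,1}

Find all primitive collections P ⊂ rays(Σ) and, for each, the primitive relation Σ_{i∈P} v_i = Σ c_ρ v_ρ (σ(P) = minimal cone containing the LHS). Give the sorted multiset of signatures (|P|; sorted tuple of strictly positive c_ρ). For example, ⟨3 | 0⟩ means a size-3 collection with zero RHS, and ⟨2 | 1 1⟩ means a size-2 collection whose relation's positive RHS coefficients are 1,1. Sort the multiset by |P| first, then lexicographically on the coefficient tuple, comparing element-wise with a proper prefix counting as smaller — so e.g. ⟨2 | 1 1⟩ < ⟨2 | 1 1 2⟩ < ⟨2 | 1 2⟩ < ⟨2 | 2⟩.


Primitive collections (3):

  • {0,1}:  v_{0} + v_{1} = 0  ⟹  sig = ⟨2 | 0⟩
  • {2,3}:  v_{2} + v_{3} = v_{4}  ⟹  sig = ⟨2 | 1⟩
  • {4,5}:  v_{4} + v_{5} = v_{1}  ⟹  sig = ⟨2 | 1⟩

Signatures (|P|; sorted positive RHS coefficients), sorted:
    ⟨2 | 0⟩
    ⟨2 | 1⟩
    ⟨2 | 1⟩


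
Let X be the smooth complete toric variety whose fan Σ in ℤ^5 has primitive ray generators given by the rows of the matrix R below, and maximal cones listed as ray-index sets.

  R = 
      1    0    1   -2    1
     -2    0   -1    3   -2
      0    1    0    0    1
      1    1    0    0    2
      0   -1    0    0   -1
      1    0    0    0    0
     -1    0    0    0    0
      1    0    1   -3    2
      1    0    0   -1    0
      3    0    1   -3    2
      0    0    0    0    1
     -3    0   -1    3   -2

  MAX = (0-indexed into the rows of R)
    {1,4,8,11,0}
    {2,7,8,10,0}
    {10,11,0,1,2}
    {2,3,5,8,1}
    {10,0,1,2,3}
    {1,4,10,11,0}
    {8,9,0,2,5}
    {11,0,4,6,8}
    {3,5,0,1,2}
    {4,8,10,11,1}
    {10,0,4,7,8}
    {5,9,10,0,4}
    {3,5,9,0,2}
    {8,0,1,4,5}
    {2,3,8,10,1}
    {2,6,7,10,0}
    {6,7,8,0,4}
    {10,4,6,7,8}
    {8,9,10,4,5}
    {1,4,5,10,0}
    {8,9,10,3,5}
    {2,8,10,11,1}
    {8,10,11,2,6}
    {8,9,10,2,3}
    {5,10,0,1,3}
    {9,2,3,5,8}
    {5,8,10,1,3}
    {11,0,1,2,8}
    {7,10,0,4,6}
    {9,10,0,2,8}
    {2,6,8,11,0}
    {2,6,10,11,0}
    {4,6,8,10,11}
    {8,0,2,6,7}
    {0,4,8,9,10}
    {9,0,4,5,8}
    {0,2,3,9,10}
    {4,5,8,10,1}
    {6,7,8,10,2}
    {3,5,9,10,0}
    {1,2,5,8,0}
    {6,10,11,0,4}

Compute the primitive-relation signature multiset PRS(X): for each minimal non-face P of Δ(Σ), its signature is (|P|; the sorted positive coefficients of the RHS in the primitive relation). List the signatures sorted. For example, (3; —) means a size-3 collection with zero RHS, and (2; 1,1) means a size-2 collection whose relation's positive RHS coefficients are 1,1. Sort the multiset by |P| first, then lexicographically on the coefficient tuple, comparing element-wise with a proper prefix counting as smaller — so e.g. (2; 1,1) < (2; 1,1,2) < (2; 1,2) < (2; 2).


21 minimal non-faces of Δ(Σ) (on 12 rays):

  P = {2,4}:  v_{2} + v_{4} = 0 ; sig = (2; —)
  P = {5,6}:  v_{5} + v_{6} = 0 ; sig = (2; —)
  P = {9,11}:  v_{9} + v_{11} = 0 ; sig = (2; —)
  P = {1,6}:  v_{1} + v_{6} = v_{11} ; sig = (2; 1)
  P = {1,7}:  v_{1} + v_{7} = v_{6} ; sig = (2; 1)
  P = {1,9}:  v_{1} + v_{9} = v_{5} ; sig = (2; 1)
  P = {5,11}:  v_{5} + v_{11} = v_{1} ; sig = (2; 1)
  P = {3,4}:  v_{3} + v_{4} = v_{5} + v_{10} ; sig = (2; 1,1)
  P = {3,6}:  v_{3} + v_{6} = v_{2} + v_{10} ; sig = (2; 1,1)
  P = {3,11}:  v_{3} + v_{11} = v_{1} + v_{2} + v_{10} ; sig = (2; 1,1,1)
  P = {5,7}:  v_{5} + v_{7} = v_{0} + v_{8} + v_{10} ; sig = (2; 1,1,1)
  P = {6,9}:  v_{6} + v_{9} = v_{0} + v_{8} + v_{10} ; sig = (2; 1,1,1)
  P = {3,7}:  v_{3} + v_{7} = v_{0} + v_{2} + v_{8} + 2·v_{10} ; sig = (2; 1,1,1,2)
  P = {7,11}:  v_{7} + v_{11} = 2·v_{6} ; sig = (2; 2)
  P = {7,9}:  v_{7} + v_{9} = 2·v_{0} + 2·v_{8} + 2·v_{10} ; sig = (2; 2,2,2)
  P = {2,5,10}:  v_{2} + v_{5} + v_{10} = v_{3} ; sig = (3; 1)
  P = {0,3,8}:  v_{0} + v_{3} + v_{8} = v_{2} + v_{9} ; sig = (3; 1,1)
  P = {0,1,8,10}:  v_{0} + v_{1} + v_{8} + v_{10} = 0 ; sig = (4; —)
  P = {0,5,8,10}:  v_{0} + v_{5} + v_{8} + v_{10} = v_{9} ; sig = (4; 1)
  P = {0,6,8,10}:  v_{0} + v_{6} + v_{8} + v_{10} = v_{7} ; sig = (4; 1)
  P = {0,8,10,11}:  v_{0} + v_{8} + v_{10} + v_{11} = v_{6} ; sig = (4; 1)

Sorted signature multiset PRS(X):
[(2; —), (2; —), (2; —), (2; 1), (2; 1), (2; 1), (2; 1), (2; 1,1), (2; 1,1), (2; 1,1,1), (2; 1,1,1), (2; 1,1,1), (2; 1,1,1,2), (2; 2), (2; 2,2,2), (3; 1), (3; 1,1), (4; —), (4; 1), (4; 1), (4; 1)]


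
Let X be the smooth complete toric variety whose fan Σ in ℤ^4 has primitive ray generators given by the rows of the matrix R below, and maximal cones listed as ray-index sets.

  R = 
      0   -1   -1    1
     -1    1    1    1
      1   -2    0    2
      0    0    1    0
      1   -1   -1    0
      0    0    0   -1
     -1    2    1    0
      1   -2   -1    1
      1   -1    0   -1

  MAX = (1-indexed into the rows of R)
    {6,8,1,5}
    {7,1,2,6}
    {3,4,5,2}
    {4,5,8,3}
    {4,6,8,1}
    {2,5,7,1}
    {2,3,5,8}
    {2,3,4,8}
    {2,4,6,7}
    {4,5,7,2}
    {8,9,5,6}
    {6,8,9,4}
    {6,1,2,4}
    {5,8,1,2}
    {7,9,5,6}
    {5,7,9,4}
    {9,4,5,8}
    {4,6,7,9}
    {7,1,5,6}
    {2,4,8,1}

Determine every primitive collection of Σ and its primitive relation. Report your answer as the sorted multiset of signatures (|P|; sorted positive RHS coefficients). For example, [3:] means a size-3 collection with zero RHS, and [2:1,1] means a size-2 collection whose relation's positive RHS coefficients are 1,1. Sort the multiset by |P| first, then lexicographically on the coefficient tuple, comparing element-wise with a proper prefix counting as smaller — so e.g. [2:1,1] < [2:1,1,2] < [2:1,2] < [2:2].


Primitive collections (13):

  P = {2,9}:  v_{2} + v_{9} = v_{4}  ⇒ sig = [2:1]
  P = {1,9}:  v_{1} + v_{9} = v_{6} + v_{8}  ⇒ sig = [2:1,1]
  P = {3,6}:  v_{3} + v_{6} = v_{4} + v_{8}  ⇒ sig = [2:1,1]
  P = {7,8}:  v_{7} + v_{8} = v_{2} + v_{5}  ⇒ sig = [2:1,1]
  P = {3,9}:  v_{3} + v_{9} = 2·v_{4} + v_{5} + v_{8}  ⇒ sig = [2:1,1,2]
  P = {1,3}:  v_{1} + v_{3} = v_{2} + 2·v_{8}  ⇒ sig = [2:1,2]
  P = {3,7}:  v_{3} + v_{7} = 2·v_{2} + v_{4} + 2·v_{5}  ⇒ sig = [2:1,2,2]
  P = {2,5,6}:  v_{2} + v_{5} + v_{6} = 0  ⇒ sig = [3:]
  P = {1,4,5}:  v_{1} + v_{4} + v_{5} = v_{8}  ⇒ sig = [3:1]
  P = {1,4,7}:  v_{1} + v_{4} + v_{7} = v_{2}  ⇒ sig = [3:1]
  P = {4,5,6}:  v_{4} + v_{5} + v_{6} = v_{9}  ⇒ sig = [3:1]
  P = {2,6,8}:  v_{2} + v_{6} + v_{8} = v_{1} + v_{4}  ⇒ sig = [3:1,1]
  P = {2,4,5,8}:  v_{2} + v_{4} + v_{5} + v_{8} = v_{3}  ⇒ sig = [4:1]

Sorted signature multiset PRS(X):
[[2:1], [2:1,1], [2:1,1], [2:1,1], [2:1,1,2], [2:1,2], [2:1,2,2], [3:], [3:1], [3:1], [3:1], [3:1,1], [4:1]]


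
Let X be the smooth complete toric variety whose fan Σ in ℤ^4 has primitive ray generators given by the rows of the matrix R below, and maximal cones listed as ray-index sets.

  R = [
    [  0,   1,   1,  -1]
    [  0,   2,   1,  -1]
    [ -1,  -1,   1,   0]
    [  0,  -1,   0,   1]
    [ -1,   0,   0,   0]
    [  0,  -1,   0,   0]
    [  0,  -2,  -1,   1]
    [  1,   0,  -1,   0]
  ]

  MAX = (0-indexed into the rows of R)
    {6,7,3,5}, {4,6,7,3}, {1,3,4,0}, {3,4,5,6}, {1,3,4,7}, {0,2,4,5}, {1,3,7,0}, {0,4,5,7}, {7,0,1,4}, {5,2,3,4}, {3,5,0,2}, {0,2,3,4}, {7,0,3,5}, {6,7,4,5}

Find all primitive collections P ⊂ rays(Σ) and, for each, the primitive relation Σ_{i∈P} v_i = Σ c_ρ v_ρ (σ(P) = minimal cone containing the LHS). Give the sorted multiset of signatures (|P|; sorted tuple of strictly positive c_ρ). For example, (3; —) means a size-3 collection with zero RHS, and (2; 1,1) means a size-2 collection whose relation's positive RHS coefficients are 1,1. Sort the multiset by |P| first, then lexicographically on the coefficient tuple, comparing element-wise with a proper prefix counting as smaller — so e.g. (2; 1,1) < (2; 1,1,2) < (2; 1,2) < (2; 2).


|primitive collections| = 9. Relations:

  {1,6}:  v_{1} + v_{6} = 0 ; sig = (2; —)
  {0,6}:  v_{0} + v_{6} = v_{5} ; sig = (2; 1)
  {1,5}:  v_{1} + v_{5} = v_{0} ; sig = (2; 1)
  {2,7}:  v_{2} + v_{7} = v_{5} ; sig = (2; 1)
  {1,2}:  v_{1} + v_{2} = 2·v_{0} + v_{3} + v_{4} ; sig = (2; 1,1,2)
  {2,6}:  v_{2} + v_{6} = v_{3} + v_{4} + 2·v_{5} ; sig = (2; 1,1,2)
  {0,3,4,7}:  v_{0} + v_{3} + v_{4} + v_{7} = 0 ; sig = (4; —)
  {0,3,4,5}:  v_{0} + v_{3} + v_{4} + v_{5} = v_{2} ; sig = (4; 1)
  {3,4,5,7}:  v_{3} + v_{4} + v_{5} + v_{7} = v_{6} ; sig = (4; 1)

Sorted signature multiset PRS(X):
{ (2; —),  (2; 1) ×3,  (2; 1,1,2) ×2,  (4; —),  (4; 1) ×2 }


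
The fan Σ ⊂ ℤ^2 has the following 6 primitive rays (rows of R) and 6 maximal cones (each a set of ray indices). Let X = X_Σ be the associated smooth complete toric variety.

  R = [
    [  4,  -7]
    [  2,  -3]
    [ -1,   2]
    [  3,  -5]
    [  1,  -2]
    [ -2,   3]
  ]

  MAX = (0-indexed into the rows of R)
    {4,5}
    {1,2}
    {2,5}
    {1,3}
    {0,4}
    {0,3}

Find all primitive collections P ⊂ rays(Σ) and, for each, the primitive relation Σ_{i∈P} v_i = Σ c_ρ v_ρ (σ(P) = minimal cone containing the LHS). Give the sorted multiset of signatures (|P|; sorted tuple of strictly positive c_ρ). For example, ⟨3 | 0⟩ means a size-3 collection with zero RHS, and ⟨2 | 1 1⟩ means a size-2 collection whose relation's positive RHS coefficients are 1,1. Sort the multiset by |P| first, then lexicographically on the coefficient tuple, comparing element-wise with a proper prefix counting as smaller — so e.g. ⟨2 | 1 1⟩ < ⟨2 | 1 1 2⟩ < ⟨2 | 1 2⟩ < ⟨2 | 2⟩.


Primitive collections (9):

  {1,5}:  v_{1} + v_{5} = 0 — sig = ⟨2 | 0⟩
  {2,4}:  v_{2} + v_{4} = 0 — sig = ⟨2 | 0⟩
  {0,2}:  v_{0} + v_{2} = v_{3} — sig = ⟨2 | 1⟩
  {1,4}:  v_{1} + v_{4} = v_{3} — sig = ⟨2 | 1⟩
  {2,3}:  v_{2} + v_{3} = v_{1} — sig = ⟨2 | 1⟩
  {3,4}:  v_{3} + v_{4} = v_{0} — sig = ⟨2 | 1⟩
  {3,5}:  v_{3} + v_{5} = v_{4} — sig = ⟨2 | 1⟩
  {0,1}:  v_{0} + v_{1} = 2·v_{3} — sig = ⟨2 | 2⟩
  {0,5}:  v_{0} + v_{5} = 2·v_{4} — sig = ⟨2 | 2⟩

so the primitive-relation signature multiset is
    ⟨2 | 0⟩
    ⟨2 | 0⟩
    ⟨2 | 1⟩
    ⟨2 | 1⟩
    ⟨2 | 1⟩
    ⟨2 | 1⟩
    ⟨2 | 1⟩
    ⟨2 | 2⟩
    ⟨2 | 2⟩


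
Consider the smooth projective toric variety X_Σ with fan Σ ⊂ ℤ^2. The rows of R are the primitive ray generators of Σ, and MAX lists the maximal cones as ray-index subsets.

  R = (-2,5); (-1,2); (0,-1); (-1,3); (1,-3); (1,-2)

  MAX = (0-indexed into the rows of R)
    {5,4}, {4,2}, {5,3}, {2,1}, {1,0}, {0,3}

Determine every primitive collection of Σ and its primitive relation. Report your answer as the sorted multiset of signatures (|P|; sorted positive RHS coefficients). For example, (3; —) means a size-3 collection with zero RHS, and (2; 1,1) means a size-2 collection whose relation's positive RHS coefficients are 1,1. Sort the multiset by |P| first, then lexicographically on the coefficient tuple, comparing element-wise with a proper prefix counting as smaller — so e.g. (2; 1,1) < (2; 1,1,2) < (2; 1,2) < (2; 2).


Δ(Σ) — 6 vertices, 9 min non-faces:

  P = {1,5}:  v_{1} + v_{5} = 0 — sig = (2; —)
  P = {3,4}:  v_{3} + v_{4} = 0 — sig = (2; —)
  P = {0,4}:  v_{0} + v_{4} = v_{1} — sig = (2; 1)
  P = {0,5}:  v_{0} + v_{5} = v_{3} — sig = (2; 1)
  P = {1,3}:  v_{1} + v_{3} = v_{0} — sig = (2; 1)
  P = {1,4}:  v_{1} + v_{4} = v_{2} — sig = (2; 1)
  P = {2,3}:  v_{2} + v_{3} = v_{1} — sig = (2; 1)
  P = {2,5}:  v_{2} + v_{5} = v_{4} — sig = (2; 1)
  P = {0,2}:  v_{0} + v_{2} = 2·v_{1} — sig = (2; 2)

Hence PRS(X_Σ) =
    |P|=2: 9 collections, coeffs (), (), (1), (1), (1), (1), (1), (1), (2)


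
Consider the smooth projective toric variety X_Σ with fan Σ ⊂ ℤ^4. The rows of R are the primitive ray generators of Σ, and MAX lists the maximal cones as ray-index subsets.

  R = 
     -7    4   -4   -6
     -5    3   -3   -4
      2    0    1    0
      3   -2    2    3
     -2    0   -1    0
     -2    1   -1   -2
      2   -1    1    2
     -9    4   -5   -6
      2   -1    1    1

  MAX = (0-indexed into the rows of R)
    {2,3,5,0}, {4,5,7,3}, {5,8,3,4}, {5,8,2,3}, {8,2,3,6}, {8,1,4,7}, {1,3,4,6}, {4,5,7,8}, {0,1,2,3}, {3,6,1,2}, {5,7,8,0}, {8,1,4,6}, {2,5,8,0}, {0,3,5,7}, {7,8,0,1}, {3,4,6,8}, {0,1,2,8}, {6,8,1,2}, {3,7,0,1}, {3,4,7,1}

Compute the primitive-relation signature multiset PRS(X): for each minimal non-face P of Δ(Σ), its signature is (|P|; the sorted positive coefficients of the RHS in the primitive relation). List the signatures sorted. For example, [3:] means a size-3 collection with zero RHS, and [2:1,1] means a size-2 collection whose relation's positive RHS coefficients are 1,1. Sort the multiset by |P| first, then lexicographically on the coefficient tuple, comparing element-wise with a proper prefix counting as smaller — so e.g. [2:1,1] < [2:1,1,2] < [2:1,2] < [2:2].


The 10 primitive collections of Σ (r=9, n=4):

  P = {2,4}:  v_{2} + v_{4} = 0 — sig = [2:]
  P = {5,6}:  v_{5} + v_{6} = 0 — sig = [2:]
  P = {0,4}:  v_{0} + v_{4} = v_{7} — sig = [2:1]
  P = {0,6}:  v_{0} + v_{6} = v_{1} — sig = [2:1]
  P = {1,5}:  v_{1} + v_{5} = v_{0} — sig = [2:1]
  P = {2,7}:  v_{2} + v_{7} = v_{0} — sig = [2:1]
  P = {6,7}:  v_{6} + v_{7} = v_{1} + v_{4} — sig = [2:1,1]
  P = {1,3,8}:  v_{1} + v_{3} + v_{8} = 0 — sig = [3:]
  P = {0,3,8}:  v_{0} + v_{3} + v_{8} = v_{5} — sig = [3:1]
  P = {3,7,8}:  v_{3} + v_{7} + v_{8} = v_{4} + v_{5} — sig = [3:1,1]

Sorted signature multiset PRS(X):
    [2:]
    [2:]
    [2:1]
    [2:1]
    [2:1]
    [2:1]
    [2:1,1]
    [3:]
    [3:1]
    [3:1,1]


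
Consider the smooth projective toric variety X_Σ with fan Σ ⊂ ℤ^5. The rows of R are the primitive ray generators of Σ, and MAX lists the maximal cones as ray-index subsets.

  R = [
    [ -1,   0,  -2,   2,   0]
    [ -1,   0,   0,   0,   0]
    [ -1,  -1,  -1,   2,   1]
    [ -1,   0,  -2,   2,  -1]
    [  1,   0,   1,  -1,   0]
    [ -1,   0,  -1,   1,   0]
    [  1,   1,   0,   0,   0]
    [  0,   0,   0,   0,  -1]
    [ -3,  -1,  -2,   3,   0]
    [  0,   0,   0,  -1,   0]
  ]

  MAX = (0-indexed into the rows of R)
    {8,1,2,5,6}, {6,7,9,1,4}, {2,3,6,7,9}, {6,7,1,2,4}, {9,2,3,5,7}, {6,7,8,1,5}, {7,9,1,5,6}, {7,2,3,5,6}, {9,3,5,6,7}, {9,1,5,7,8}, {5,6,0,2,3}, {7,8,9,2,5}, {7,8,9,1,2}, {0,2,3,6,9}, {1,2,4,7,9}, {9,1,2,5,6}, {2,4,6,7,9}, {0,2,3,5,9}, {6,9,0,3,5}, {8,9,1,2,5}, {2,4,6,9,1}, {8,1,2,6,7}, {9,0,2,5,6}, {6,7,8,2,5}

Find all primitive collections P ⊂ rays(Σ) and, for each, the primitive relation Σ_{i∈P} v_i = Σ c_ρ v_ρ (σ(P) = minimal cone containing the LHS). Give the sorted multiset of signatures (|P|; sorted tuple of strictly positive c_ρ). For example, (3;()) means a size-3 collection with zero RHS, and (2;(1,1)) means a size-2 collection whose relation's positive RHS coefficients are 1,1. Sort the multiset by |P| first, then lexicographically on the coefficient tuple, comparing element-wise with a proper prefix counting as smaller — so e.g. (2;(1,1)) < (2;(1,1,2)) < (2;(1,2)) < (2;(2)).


|primitive collections| = 14. Relations:

  • {4,5}:  v_{4} + v_{5} = 0  ⇒ sig = (2;())
  • {0,7}:  v_{0} + v_{7} = v_{3}  ⇒ sig = (2;(1))
  • {4,8}:  v_{4} + v_{8} = v_{1} + v_{2} + v_{7}  ⇒ sig = (2;(1,1,1))
  • {0,4}:  v_{0} + v_{4} = v_{2} + v_{6} + v_{7} + v_{9}  ⇒ sig = (2;(1,1,1,1))
  • {3,4}:  v_{3} + v_{4} = v_{2} + v_{6} + 2·v_{7} + v_{9}  ⇒ sig = (2;(1,1,1,2))
  • {0,8}:  v_{0} + v_{8} = v_{2} + 3·v_{5} + v_{7}  ⇒ sig = (2;(1,1,3))
  • {1,3}:  v_{1} + v_{3} = 2·v_{5} + v_{7}  ⇒ sig = (2;(1,2))
  • {3,8}:  v_{3} + v_{8} = v_{2} + 3·v_{5} + 2·v_{7}  ⇒ sig = (2;(1,2,3))
  • {0,1}:  v_{0} + v_{1} = 2·v_{5}  ⇒ sig = (2;(2))
  • {6,8,9}:  v_{6} + v_{8} + v_{9} = 2·v_{5}  ⇒ sig = (3;(2))
  • {1,2,5,7}:  v_{1} + v_{2} + v_{5} + v_{7} = v_{8}  ⇒ sig = (4;(1))
  • {1,2,6,7,9}:  v_{1} + v_{2} + v_{6} + v_{7} + v_{9} = v_{5}  ⇒ sig = (5;(1))
  • {2,5,6,7,9}:  v_{2} + v_{5} + v_{6} + v_{7} + v_{9} = v_{0}  ⇒ sig = (5;(1))
  • {2,3,5,6,9}:  v_{2} + v_{3} + v_{5} + v_{6} + v_{9} = 2·v_{0}  ⇒ sig = (5;(2))

Sorted signature multiset PRS(X):
[(2;()), (2;(1)), (2;(1,1,1)), (2;(1,1,1,1)), (2;(1,1,1,2)), (2;(1,1,3)), (2;(1,2)), (2;(1,2,3)), (2;(2)), (3;(2)), (4;(1)), (5;(1)), (5;(1)), (5;(2))]


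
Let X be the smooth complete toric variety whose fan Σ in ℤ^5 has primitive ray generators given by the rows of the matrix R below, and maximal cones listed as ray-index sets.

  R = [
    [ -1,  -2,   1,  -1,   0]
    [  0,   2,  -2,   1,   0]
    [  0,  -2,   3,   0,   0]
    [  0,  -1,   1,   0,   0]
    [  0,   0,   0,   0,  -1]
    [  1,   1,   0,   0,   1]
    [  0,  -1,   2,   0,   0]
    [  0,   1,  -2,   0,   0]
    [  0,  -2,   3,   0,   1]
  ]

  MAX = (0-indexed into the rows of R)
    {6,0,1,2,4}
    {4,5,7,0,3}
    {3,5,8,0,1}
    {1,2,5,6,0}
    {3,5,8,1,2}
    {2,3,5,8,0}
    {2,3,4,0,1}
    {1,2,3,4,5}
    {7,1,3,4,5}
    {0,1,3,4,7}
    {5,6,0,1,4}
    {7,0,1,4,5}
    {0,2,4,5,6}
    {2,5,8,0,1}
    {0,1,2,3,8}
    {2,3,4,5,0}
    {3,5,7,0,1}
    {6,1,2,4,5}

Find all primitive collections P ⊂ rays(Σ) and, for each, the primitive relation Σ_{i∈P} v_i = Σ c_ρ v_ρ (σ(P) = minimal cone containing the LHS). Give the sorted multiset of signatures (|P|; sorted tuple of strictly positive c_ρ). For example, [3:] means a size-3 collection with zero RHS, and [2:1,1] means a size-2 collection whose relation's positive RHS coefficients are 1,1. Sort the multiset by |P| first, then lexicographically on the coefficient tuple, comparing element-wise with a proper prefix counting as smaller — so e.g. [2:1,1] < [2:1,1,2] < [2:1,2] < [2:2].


Primitive collections (9):

  {6,7}:  v_{6} + v_{7} = 0 — sig = [2:]
  {2,7}:  v_{2} + v_{7} = v_{3} — sig = [2:1]
  {3,6}:  v_{3} + v_{6} = v_{2} — sig = [2:1]
  {4,8}:  v_{4} + v_{8} = v_{2} — sig = [2:1]
  {6,8}:  v_{6} + v_{8} = v_{0} + v_{1} + 2·v_{2} + v_{5} — sig = [2:1,1,1,2]
  {7,8}:  v_{7} + v_{8} = v_{0} + v_{1} + 2·v_{3} + v_{5} — sig = [2:1,1,1,2]
  {0,1,3,4,5}:  v_{0} + v_{1} + v_{3} + v_{4} + v_{5} = 0 — sig = [5:]
  {0,1,2,3,5}:  v_{0} + v_{1} + v_{2} + v_{3} + v_{5} = v_{8} — sig = [5:1]
  {0,1,2,4,5}:  v_{0} + v_{1} + v_{2} + v_{4} + v_{5} = v_{6} — sig = [5:1]

so the primitive-relation signature multiset is
    |P|=2: 6 collections, coeffs (), (1), (1), (1), (1,1,1,2), (1,1,1,2)
    |P|=5: 3 collections, coeffs (), (1), (1)


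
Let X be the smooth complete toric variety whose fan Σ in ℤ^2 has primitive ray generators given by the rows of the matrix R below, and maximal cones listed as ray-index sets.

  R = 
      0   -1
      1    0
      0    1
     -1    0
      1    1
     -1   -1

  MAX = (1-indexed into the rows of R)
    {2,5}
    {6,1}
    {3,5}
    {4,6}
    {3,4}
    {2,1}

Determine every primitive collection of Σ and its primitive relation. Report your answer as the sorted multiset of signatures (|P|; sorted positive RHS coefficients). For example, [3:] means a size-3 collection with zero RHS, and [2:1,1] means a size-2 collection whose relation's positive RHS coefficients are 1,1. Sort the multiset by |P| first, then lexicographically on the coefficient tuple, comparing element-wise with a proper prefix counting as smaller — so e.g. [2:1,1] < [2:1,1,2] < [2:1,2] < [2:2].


The 9 primitive collections of Σ (r=6, n=2):

  P = {1,3}:  v_{1} + v_{3} = 0  so sig = [2:]
  P = {2,4}:  v_{2} + v_{4} = 0  so sig = [2:]
  P = {5,6}:  v_{5} + v_{6} = 0  so sig = [2:]
  P = {1,4}:  v_{1} + v_{4} = v_{6}  so sig = [2:1]
  P = {1,5}:  v_{1} + v_{5} = v_{2}  so sig = [2:1]
  P = {2,3}:  v_{2} + v_{3} = v_{5}  so sig = [2:1]
  P = {2,6}:  v_{2} + v_{6} = v_{1}  so sig = [2:1]
  P = {3,6}:  v_{3} + v_{6} = v_{4}  so sig = [2:1]
  P = {4,5}:  v_{4} + v_{5} = v_{3}  so sig = [2:1]

so the primitive-relation signature multiset is
[[2:], [2:], [2:], [2:1], [2:1], [2:1], [2:1], [2:1], [2:1]]


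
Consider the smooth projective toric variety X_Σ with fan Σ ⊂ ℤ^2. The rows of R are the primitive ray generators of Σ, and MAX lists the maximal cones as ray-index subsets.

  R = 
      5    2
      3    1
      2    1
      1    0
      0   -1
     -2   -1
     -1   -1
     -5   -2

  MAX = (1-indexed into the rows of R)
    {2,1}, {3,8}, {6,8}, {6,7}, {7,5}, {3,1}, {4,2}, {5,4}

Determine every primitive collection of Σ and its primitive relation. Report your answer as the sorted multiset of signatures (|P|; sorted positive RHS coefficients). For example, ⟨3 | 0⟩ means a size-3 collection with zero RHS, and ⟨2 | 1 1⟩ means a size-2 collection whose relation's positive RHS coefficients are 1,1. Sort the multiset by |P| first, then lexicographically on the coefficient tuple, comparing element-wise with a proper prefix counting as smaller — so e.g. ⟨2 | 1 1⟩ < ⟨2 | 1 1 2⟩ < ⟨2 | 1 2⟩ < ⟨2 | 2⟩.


Δ(Σ) — 8 vertices, 20 min non-faces:

  • {1,8}:  v_{1} + v_{8} = 0  so sig = ⟨2 | 0⟩
  • {3,6}:  v_{3} + v_{6} = 0  so sig = ⟨2 | 0⟩
  • {1,6}:  v_{1} + v_{6} = v_{2}  so sig = ⟨2 | 1⟩
  • {2,3}:  v_{2} + v_{3} = v_{1}  so sig = ⟨2 | 1⟩
  • {2,6}:  v_{2} + v_{6} = v_{4}  so sig = ⟨2 | 1⟩
  • {2,8}:  v_{2} + v_{8} = v_{6}  so sig = ⟨2 | 1⟩
  • {3,4}:  v_{3} + v_{4} = v_{2}  so sig = ⟨2 | 1⟩
  • {3,7}:  v_{3} + v_{7} = v_{4}  so sig = ⟨2 | 1⟩
  • {4,6}:  v_{4} + v_{6} = v_{7}  so sig = ⟨2 | 1⟩
  • {4,7}:  v_{4} + v_{7} = v_{5}  so sig = ⟨2 | 1⟩
  • {1,7}:  v_{1} + v_{7} = v_{2} + v_{4}  so sig = ⟨2 | 1 1⟩
  • {1,5}:  v_{1} + v_{5} = v_{2} + 2·v_{4}  so sig = ⟨2 | 1 2⟩
  • {5,8}:  v_{5} + v_{8} = 2·v_{6} + v_{7}  so sig = ⟨2 | 1 2⟩
  • {1,4}:  v_{1} + v_{4} = 2·v_{2}  so sig = ⟨2 | 2⟩
  • {2,7}:  v_{2} + v_{7} = 2·v_{4}  so sig = ⟨2 | 2⟩
  • {3,5}:  v_{3} + v_{5} = 2·v_{4}  so sig = ⟨2 | 2⟩
  • {4,8}:  v_{4} + v_{8} = 2·v_{6}  so sig = ⟨2 | 2⟩
  • {5,6}:  v_{5} + v_{6} = 2·v_{7}  so sig = ⟨2 | 2⟩
  • {2,5}:  v_{2} + v_{5} = 3·v_{4}  so sig = ⟨2 | 3⟩
  • {7,8}:  v_{7} + v_{8} = 3·v_{6}  so sig = ⟨2 | 3⟩

Sorted signature multiset PRS(X):
{ ⟨2 | 0⟩ ×2,  ⟨2 | 1⟩ ×8,  ⟨2 | 1 1⟩,  ⟨2 | 1 2⟩ ×2,  ⟨2 | 2⟩ ×5,  ⟨2 | 3⟩ ×2 }


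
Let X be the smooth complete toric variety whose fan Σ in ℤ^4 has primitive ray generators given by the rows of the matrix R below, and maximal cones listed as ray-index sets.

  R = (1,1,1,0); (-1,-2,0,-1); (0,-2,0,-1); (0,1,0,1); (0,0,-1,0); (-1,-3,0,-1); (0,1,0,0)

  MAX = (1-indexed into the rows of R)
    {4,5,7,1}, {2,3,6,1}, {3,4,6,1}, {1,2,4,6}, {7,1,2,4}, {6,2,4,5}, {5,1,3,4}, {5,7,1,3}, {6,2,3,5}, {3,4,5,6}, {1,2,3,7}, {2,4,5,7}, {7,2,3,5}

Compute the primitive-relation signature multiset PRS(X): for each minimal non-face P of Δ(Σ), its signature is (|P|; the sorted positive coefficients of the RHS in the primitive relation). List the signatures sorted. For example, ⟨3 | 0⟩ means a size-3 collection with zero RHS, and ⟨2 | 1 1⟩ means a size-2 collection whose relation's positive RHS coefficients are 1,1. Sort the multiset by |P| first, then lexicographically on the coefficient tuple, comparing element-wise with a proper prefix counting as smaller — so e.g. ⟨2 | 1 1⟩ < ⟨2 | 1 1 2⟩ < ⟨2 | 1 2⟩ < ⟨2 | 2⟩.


The 5 primitive collections of Σ (r=7, n=4):

  P={6,7}:  v_{6} + v_{7} = v_{2} ; sig = ⟨2 | 1⟩
  P={3,4,7}:  v_{3} + v_{4} + v_{7} = 0 ; sig = ⟨3 | 0⟩
  P={1,5,6}:  v_{1} + v_{5} + v_{6} = v_{3} ; sig = ⟨3 | 1⟩
  P={2,3,4}:  v_{2} + v_{3} + v_{4} = v_{6} ; sig = ⟨3 | 1⟩
  P={1,2,5}:  v_{1} + v_{2} + v_{5} = v_{3} + v_{7} ; sig = ⟨3 | 1 1⟩

so the primitive-relation signature multiset is
    ⟨2 | 1⟩
    ⟨3 | 0⟩
    ⟨3 | 1⟩
    ⟨3 | 1⟩
    ⟨3 | 1 1⟩


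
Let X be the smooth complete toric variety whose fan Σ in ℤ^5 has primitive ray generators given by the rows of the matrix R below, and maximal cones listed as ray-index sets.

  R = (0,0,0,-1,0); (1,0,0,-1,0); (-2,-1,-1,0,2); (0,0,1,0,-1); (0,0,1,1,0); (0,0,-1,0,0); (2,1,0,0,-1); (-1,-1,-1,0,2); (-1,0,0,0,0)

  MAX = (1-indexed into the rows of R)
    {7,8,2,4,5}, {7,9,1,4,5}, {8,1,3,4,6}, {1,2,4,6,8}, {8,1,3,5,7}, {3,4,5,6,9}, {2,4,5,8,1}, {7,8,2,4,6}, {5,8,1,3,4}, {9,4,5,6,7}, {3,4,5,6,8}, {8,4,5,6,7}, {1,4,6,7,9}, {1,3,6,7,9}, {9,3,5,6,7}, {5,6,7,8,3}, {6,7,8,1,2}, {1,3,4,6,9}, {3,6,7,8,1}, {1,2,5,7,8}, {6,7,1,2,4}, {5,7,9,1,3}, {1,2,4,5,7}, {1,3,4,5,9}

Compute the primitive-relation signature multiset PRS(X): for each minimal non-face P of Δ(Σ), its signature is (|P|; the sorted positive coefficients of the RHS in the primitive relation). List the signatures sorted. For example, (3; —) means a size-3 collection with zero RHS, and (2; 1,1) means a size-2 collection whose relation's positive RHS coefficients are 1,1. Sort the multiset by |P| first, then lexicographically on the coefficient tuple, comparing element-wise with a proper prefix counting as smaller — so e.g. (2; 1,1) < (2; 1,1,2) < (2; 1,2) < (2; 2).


|primitive collections| = 7. Relations:

  {2,9}:  v_{2} + v_{9} = v_{1} ; sig = (2; 1)
  {8,9}:  v_{8} + v_{9} = v_{3} ; sig = (2; 1)
  {2,3}:  v_{2} + v_{3} = v_{1} + v_{8} ; sig = (2; 1,1)
  {1,5,6}:  v_{1} + v_{5} + v_{6} = 0 ; sig = (3; —)
  {3,4,7}:  v_{3} + v_{4} + v_{7} = 0 ; sig = (3; —)
  {2,5,6}:  v_{2} + v_{5} + v_{6} = v_{4} + v_{7} + v_{8} ; sig = (3; 1,1,1)
  {1,4,7,8}:  v_{1} + v_{4} + v_{7} + v_{8} = v_{2} ; sig = (4; 1)

Signatures (|P|; sorted positive RHS coefficients), sorted:
    (2; 1)
    (2; 1)
    (2; 1,1)
    (3; —)
    (3; —)
    (3; 1,1,1)
    (4; 1)


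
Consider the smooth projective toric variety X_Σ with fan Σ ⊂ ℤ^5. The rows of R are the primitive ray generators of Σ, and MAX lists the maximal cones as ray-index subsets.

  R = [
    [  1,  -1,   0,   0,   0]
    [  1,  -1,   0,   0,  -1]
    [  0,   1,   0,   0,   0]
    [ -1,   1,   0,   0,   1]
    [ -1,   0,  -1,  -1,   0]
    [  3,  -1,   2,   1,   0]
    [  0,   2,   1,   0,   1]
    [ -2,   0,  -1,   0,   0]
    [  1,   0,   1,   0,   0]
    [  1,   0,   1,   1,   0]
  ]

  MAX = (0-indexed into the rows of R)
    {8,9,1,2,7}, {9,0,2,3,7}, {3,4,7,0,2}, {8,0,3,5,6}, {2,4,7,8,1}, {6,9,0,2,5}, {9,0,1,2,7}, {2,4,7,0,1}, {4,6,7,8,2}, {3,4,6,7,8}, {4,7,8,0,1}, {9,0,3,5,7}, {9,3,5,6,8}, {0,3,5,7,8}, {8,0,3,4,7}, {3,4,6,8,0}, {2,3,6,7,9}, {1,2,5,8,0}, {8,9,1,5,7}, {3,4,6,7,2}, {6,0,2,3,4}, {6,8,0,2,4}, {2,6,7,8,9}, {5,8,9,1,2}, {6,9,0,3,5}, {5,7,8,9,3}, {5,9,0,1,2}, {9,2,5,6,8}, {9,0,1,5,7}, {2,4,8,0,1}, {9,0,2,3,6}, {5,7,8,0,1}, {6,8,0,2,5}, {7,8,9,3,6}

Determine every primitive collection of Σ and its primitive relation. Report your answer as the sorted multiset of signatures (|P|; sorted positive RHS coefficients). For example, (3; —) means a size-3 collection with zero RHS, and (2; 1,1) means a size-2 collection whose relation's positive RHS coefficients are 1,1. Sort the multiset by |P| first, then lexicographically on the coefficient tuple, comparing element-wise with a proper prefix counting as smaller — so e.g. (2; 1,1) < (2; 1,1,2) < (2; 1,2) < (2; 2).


The 11 primitive collections of Σ (r=10, n=5):

  • {1,3}:  v_{1} + v_{3} = 0 ; sig = (2; —)
  • {4,9}:  v_{4} + v_{9} = 0 ; sig = (2; —)
  • {1,6}:  v_{1} + v_{6} = v_{2} + v_{8} ; sig = (2; 1,1)
  • {4,5}:  v_{4} + v_{5} = v_{0} + v_{8} ; sig = (2; 1,1)
  • {0,6,7}:  v_{0} + v_{6} + v_{7} = v_{3} ; sig = (3; 1)
  • {0,8,9}:  v_{0} + v_{8} + v_{9} = v_{5} ; sig = (3; 1)
  • {2,3,8}:  v_{2} + v_{3} + v_{8} = v_{6} ; sig = (3; 1)
  • {2,5,7}:  v_{2} + v_{5} + v_{7} = v_{9} ; sig = (3; 1)
  • {2,3,5}:  v_{2} + v_{3} + v_{5} = v_{0} + v_{6} + v_{9} ; sig = (3; 1,1,1)
  • {5,6,7}:  v_{5} + v_{6} + v_{7} = v_{3} + v_{8} + v_{9} ; sig = (3; 1,1,1)
  • {0,2,7,8}:  v_{0} + v_{2} + v_{7} + v_{8} = 0 ; sig = (4; —)

so the primitive-relation signature multiset is
{ (2; —) ×2,  (2; 1,1) ×2,  (3; 1) ×4,  (3; 1,1,1) ×2,  (4; —) }


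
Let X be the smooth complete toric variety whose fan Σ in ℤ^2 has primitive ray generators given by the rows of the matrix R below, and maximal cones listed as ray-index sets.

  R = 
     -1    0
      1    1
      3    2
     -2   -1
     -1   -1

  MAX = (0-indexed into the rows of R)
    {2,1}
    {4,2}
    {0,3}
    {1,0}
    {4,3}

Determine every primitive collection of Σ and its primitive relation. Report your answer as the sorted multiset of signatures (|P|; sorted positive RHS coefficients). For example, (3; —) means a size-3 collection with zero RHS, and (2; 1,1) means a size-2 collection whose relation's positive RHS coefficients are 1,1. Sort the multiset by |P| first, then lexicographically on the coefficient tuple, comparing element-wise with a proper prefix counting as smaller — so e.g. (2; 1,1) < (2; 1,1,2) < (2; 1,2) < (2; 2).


Minimal non-faces — 5 found among 5 rays, 5 max cones:

  P={1,4}:  v_{1} + v_{4} = 0  ⇒ sig = (2; —)
  P={0,4}:  v_{0} + v_{4} = v_{3}  ⇒ sig = (2; 1)
  P={1,3}:  v_{1} + v_{3} = v_{0}  ⇒ sig = (2; 1)
  P={2,3}:  v_{2} + v_{3} = v_{1}  ⇒ sig = (2; 1)
  P={0,2}:  v_{0} + v_{2} = 2·v_{1}  ⇒ sig = (2; 2)

Sorted signature multiset PRS(X):
    (2; —)
    (2; 1)
    (2; 1)
    (2; 1)
    (2; 2)


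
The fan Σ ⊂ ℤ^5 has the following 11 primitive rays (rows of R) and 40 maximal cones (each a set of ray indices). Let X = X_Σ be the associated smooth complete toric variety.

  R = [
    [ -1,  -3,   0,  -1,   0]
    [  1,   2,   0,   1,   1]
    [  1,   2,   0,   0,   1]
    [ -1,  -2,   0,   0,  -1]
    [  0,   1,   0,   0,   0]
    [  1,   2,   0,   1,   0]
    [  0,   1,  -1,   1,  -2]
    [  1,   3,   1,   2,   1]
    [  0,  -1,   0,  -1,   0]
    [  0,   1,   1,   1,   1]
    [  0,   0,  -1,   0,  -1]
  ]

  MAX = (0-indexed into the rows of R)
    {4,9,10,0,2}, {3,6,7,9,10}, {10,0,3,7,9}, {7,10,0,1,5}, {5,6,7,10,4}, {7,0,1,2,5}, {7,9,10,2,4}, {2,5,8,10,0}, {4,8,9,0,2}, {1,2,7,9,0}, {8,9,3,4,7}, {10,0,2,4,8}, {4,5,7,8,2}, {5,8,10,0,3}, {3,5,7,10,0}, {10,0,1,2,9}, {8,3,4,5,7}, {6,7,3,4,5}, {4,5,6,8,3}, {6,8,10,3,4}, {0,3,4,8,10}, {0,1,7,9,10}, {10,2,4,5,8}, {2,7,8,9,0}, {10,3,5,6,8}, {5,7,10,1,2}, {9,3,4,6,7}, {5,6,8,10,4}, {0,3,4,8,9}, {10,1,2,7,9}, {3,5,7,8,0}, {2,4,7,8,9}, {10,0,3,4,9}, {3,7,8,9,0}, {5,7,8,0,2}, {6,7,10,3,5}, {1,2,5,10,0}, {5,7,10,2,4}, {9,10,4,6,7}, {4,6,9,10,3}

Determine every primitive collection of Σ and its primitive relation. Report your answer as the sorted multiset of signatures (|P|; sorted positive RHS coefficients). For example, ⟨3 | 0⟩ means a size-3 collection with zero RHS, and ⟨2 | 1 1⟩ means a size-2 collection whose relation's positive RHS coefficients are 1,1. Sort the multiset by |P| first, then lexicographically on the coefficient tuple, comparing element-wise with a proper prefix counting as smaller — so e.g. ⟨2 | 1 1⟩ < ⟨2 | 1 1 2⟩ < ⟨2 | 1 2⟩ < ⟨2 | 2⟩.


17 collections generate NE(X_Σ); each relation:

  • {2,3}:  v_{2} + v_{3} = 0  ⇒ sig = ⟨2 | 0⟩
  • {5,9}:  v_{5} + v_{9} = v_{7}  ⇒ sig = ⟨2 | 1⟩
  • {0,6}:  v_{0} + v_{6} = v_{3} + v_{10}  ⇒ sig = ⟨2 | 1 1⟩
  • {1,3}:  v_{1} + v_{3} = v_{0} + v_{7} + v_{10}  ⇒ sig = ⟨2 | 1 1 1⟩
  • {1,4}:  v_{1} + v_{4} = v_{2} + v_{9} + v_{10}  ⇒ sig = ⟨2 | 1 1 1⟩
  • {1,8}:  v_{1} + v_{8} = v_{0} + v_{2} + v_{5}  ⇒ sig = ⟨2 | 1 1 1⟩
  • {2,6}:  v_{2} + v_{6} = v_{4} + v_{5} + v_{10}  ⇒ sig = ⟨2 | 1 1 1⟩
  • {1,6}:  v_{1} + v_{6} = v_{7} + 2·v_{10}  ⇒ sig = ⟨2 | 1 2⟩
  • {0,4,5}:  v_{0} + v_{4} + v_{5} = 0  ⇒ sig = ⟨3 | 0⟩
  • {8,9,10}:  v_{8} + v_{9} + v_{10} = 0  ⇒ sig = ⟨3 | 0⟩
  • {0,4,7}:  v_{0} + v_{4} + v_{7} = v_{9}  ⇒ sig = ⟨3 | 1⟩
  • {7,8,10}:  v_{7} + v_{8} + v_{10} = v_{5}  ⇒ sig = ⟨3 | 1⟩
  • {6,8,9}:  v_{6} + v_{8} + v_{9} = v_{3} + v_{4} + v_{5}  ⇒ sig = ⟨3 | 1 1 1⟩
  • {6,7,8}:  v_{6} + v_{7} + v_{8} = v_{3} + v_{4} + 2·v_{5}  ⇒ sig = ⟨3 | 1 1 2⟩
  • {0,2,7,10}:  v_{0} + v_{2} + v_{7} + v_{10} = v_{1}  ⇒ sig = ⟨4 | 1⟩
  • {3,4,5,10}:  v_{3} + v_{4} + v_{5} + v_{10} = v_{6}  ⇒ sig = ⟨4 | 1⟩
  • {3,4,7,10}:  v_{3} + v_{4} + v_{7} + v_{10} = v_{6} + v_{9}  ⇒ sig = ⟨4 | 1 1⟩

Signatures (|P|; sorted positive RHS coefficients), sorted:
    ⟨2 | 0⟩
    ⟨2 | 1⟩
    ⟨2 | 1 1⟩
    ⟨2 | 1 1 1⟩
    ⟨2 | 1 1 1⟩
    ⟨2 | 1 1 1⟩
    ⟨2 | 1 1 1⟩
    ⟨2 | 1 2⟩
    ⟨3 | 0⟩
    ⟨3 | 0⟩
    ⟨3 | 1⟩
    ⟨3 | 1⟩
    ⟨3 | 1 1 1⟩
    ⟨3 | 1 1 2⟩
    ⟨4 | 1⟩
    ⟨4 | 1⟩
    ⟨4 | 1 1⟩


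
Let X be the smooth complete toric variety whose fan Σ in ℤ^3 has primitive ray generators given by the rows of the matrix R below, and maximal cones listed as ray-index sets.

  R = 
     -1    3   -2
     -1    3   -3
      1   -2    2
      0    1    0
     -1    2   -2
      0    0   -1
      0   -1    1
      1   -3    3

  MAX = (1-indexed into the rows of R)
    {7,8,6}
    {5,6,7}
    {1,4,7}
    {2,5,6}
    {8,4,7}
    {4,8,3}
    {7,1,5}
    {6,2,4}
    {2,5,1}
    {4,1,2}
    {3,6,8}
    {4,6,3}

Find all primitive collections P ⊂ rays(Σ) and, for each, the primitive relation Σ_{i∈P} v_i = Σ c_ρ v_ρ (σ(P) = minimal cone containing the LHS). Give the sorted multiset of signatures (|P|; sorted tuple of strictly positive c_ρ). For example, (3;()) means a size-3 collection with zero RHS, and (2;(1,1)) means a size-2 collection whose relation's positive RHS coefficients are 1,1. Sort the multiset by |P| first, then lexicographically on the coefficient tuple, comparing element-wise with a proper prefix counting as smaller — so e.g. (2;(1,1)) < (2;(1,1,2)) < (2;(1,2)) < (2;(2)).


|primitive collections| = 12. Relations:

  {2,8}:  v_{2} + v_{8} = 0  ⟹  sig = (2;())
  {3,5}:  v_{3} + v_{5} = 0  ⟹  sig = (2;())
  {1,3}:  v_{1} + v_{3} = v_{4}  ⟹  sig = (2;(1))
  {1,6}:  v_{1} + v_{6} = v_{2}  ⟹  sig = (2;(1))
  {2,7}:  v_{2} + v_{7} = v_{5}  ⟹  sig = (2;(1))
  {3,7}:  v_{3} + v_{7} = v_{8}  ⟹  sig = (2;(1))
  {4,5}:  v_{4} + v_{5} = v_{1}  ⟹  sig = (2;(1))
  {5,8}:  v_{5} + v_{8} = v_{7}  ⟹  sig = (2;(1))
  {1,8}:  v_{1} + v_{8} = v_{4} + v_{7}  ⟹  sig = (2;(1,1))
  {2,3}:  v_{2} + v_{3} = v_{4} + v_{6}  ⟹  sig = (2;(1,1))
  {4,6,7}:  v_{4} + v_{6} + v_{7} = 0  ⟹  sig = (3;())
  {4,6,8}:  v_{4} + v_{6} + v_{8} = v_{3}  ⟹  sig = (3;(1))

so the primitive-relation signature multiset is
    (2;())
    (2;())
    (2;(1))
    (2;(1))
    (2;(1))
    (2;(1))
    (2;(1))
    (2;(1))
    (2;(1,1))
    (2;(1,1))
    (3;())
    (3;(1))


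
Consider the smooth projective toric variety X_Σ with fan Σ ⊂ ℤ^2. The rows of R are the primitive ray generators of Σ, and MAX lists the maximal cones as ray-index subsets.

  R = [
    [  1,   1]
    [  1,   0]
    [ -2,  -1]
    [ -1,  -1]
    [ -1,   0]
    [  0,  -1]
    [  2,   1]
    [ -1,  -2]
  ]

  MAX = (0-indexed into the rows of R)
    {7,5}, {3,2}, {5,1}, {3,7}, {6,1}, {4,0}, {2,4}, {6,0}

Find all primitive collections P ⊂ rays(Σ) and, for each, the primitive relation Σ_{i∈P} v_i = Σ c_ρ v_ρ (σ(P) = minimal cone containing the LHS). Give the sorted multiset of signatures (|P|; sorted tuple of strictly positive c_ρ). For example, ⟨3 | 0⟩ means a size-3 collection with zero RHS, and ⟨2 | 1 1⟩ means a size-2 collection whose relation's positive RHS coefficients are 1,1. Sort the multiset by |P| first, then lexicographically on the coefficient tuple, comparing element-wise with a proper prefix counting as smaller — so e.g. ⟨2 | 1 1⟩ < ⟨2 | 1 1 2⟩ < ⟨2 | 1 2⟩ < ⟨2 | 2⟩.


20 collections generate NE(X_Σ); each relation:

  • {0,3}:  v_{0} + v_{3} = 0  →  sig = ⟨2 | 0⟩
  • {1,4}:  v_{1} + v_{4} = 0  →  sig = ⟨2 | 0⟩
  • {2,6}:  v_{2} + v_{6} = 0  →  sig = ⟨2 | 0⟩
  • {0,1}:  v_{0} + v_{1} = v_{6}  →  sig = ⟨2 | 1⟩
  • {0,2}:  v_{0} + v_{2} = v_{4}  →  sig = ⟨2 | 1⟩
  • {0,5}:  v_{0} + v_{5} = v_{1}  →  sig = ⟨2 | 1⟩
  • {0,7}:  v_{0} + v_{7} = v_{5}  →  sig = ⟨2 | 1⟩
  • {1,2}:  v_{1} + v_{2} = v_{3}  →  sig = ⟨2 | 1⟩
  • {1,3}:  v_{1} + v_{3} = v_{5}  →  sig = ⟨2 | 1⟩
  • {3,4}:  v_{3} + v_{4} = v_{2}  →  sig = ⟨2 | 1⟩
  • {3,5}:  v_{3} + v_{5} = v_{7}  →  sig = ⟨2 | 1⟩
  • {3,6}:  v_{3} + v_{6} = v_{1}  →  sig = ⟨2 | 1⟩
  • {4,5}:  v_{4} + v_{5} = v_{3}  →  sig = ⟨2 | 1⟩
  • {4,6}:  v_{4} + v_{6} = v_{0}  →  sig = ⟨2 | 1⟩
  • {6,7}:  v_{6} + v_{7} = v_{1} + v_{5}  →  sig = ⟨2 | 1 1⟩
  • {1,7}:  v_{1} + v_{7} = 2·v_{5}  →  sig = ⟨2 | 2⟩
  • {2,5}:  v_{2} + v_{5} = 2·v_{3}  →  sig = ⟨2 | 2⟩
  • {4,7}:  v_{4} + v_{7} = 2·v_{3}  →  sig = ⟨2 | 2⟩
  • {5,6}:  v_{5} + v_{6} = 2·v_{1}  →  sig = ⟨2 | 2⟩
  • {2,7}:  v_{2} + v_{7} = 3·v_{3}  →  sig = ⟨2 | 3⟩

Sorted signature multiset PRS(X):
    ⟨2 | 0⟩
    ⟨2 | 0⟩
    ⟨2 | 0⟩
    ⟨2 | 1⟩
    ⟨2 | 1⟩
    ⟨2 | 1⟩
    ⟨2 | 1⟩
    ⟨2 | 1⟩
    ⟨2 | 1⟩
    ⟨2 | 1⟩
    ⟨2 | 1⟩
    ⟨2 | 1⟩
    ⟨2 | 1⟩
    ⟨2 | 1⟩
    ⟨2 | 1 1⟩
    ⟨2 | 2⟩
    ⟨2 | 2⟩
    ⟨2 | 2⟩
    ⟨2 | 2⟩
    ⟨2 | 3⟩
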